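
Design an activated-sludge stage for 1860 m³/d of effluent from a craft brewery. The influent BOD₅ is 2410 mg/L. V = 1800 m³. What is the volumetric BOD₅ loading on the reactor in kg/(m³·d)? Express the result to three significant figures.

Volumetric loading L_v = Q·S₀ / V = 1860 × 2410 g/m³ / 1800 m³ = 2490 g/(m³·d) = 2.490 kg BOD₅/(m³·d).

L_v ≈ 2.49 kg BOD₅/(m³·d)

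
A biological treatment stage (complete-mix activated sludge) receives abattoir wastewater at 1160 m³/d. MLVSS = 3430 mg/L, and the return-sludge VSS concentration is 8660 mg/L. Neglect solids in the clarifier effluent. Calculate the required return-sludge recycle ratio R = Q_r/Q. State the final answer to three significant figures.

Solids balance on the clarifier gives (1+R)X = R·X_r, so R = X/(X_r − X) = 3430 / (8660 − 3430) = 0.6558.

R ≈ 0.656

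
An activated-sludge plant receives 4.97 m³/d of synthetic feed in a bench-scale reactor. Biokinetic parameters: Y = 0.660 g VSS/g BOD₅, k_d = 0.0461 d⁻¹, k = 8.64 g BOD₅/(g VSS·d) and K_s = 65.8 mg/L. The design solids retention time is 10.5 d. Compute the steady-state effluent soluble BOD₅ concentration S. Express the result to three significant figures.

Effluent substrate depends only on kinetics and SRT: S = K_s(1 + k_d θ_c) / [θ_c(Yk − k_d) − 1] = 65.8 × (1 + 0.0461 × 10.5) / [10.5 × (0.660 × 8.64 − 0.0461) − 1] = 97.65 / 58.39 = 1.672 mg/L.

S ≈ 1.67 mg/L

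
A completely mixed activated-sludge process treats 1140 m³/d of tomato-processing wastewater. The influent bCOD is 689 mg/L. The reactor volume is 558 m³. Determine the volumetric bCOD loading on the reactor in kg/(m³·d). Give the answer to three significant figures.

L_v ≈ 1.41 kg bCOD/(m³·d)

Volumetric loading L_v = Q·S₀ / V = 1140 × 689 g/m³ / 558.0 m³ = 1408 g/(m³·d) = 1.408 kg bCOD/(m³·d).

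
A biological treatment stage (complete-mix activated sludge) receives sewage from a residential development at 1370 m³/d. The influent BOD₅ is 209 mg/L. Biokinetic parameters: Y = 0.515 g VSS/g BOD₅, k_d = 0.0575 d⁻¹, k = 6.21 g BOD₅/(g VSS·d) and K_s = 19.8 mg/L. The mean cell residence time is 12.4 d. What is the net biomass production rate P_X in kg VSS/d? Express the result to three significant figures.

P_X ≈ 85.7 kg VSS/d

For a completely mixed reactor with recycle the Lawrence–McCarty relation gives S = K_s·(1 + k_d·θ_c) / [θ_c·(Y·k − k_d) − 1] = 19.8 × (1 + 0.0575 × 12.4) / [12.4 × (0.515 × 6.21 − 0.0575) − 1] = 33.92 / 37.94 = 0.8939 mg/L.
Y_obs = Y / (1 + k_d θ_c) = 0.515 / (1 + 0.0575 × 12.4) = 0.515 / 1.713 = 0.3006.
ΔS = 209 − 0.894 = 208.1 mg/L, so the substrate removal rate is 1370 × 208.1/1000 = 285.1 kg BOD₅/d.
So the net sludge growth is P_X = 0.3006 × 285.1 = 85.71 kg VSS/d.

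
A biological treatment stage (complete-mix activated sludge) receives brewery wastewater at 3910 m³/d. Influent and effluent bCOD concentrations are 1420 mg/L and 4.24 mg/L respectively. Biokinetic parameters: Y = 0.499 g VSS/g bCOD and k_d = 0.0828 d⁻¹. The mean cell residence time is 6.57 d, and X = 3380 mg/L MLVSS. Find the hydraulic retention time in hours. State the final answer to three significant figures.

Steady-state biomass mass balance: V·X·(1 + k_d·θ_c) = Y·Q·(S₀ − S)·θ_c, so V = 0.499 × 3910 × (1420 − 4.24) × 6.57 / [3380 × (1 + 0.0828 × 6.57)] = 1.81×10^7 / 5219 = 3478 m³.
HRT = V/Q = 3478 m³ / 3910 m³·d⁻¹ = 0.8894 d × 24 = 21.35 h.

τ ≈ 21.3 h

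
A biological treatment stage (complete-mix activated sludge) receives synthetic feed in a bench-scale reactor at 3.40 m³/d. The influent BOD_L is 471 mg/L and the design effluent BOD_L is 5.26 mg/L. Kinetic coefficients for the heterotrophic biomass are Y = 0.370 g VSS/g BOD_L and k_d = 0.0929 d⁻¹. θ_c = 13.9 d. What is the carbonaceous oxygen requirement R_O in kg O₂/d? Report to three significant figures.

Observed yield with endogenous decay: Y_obs = Y / (1 + k_d·θ_c) = 0.370 / (1 + 0.0929 × 13.9) = 0.370 / 2.291 = 0.1615 g VSS/g BOD_L.
Substrate removed = Q·(S₀ − S) = 3.40 m³/d × (471 − 5.26) g/m³ = 1.58×10^3 g/d = 1.584 kg/d.
Biomass synthesised: P_X = Y_obs × 1.584 = 0.2557 kg VSS/d.
R_O = Q·(S₀ − S) − 1.42·P_X = 1.584 − 1.42 × 0.2557 = 1.220 kg O₂/d.

R_O ≈ 1.22 kg O₂/d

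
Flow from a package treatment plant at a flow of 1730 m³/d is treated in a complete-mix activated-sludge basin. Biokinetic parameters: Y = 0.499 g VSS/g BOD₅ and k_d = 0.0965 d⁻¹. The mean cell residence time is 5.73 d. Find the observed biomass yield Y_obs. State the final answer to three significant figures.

Y_obs ≈ 0.321 g VSS/g BOD₅

The observed yield is Y_obs = Y/(1 + k_d·θ_c) = 0.499 / (1 + 0.0965 × 5.73) = 0.499 / 1.553 = 0.3213 g VSS per g BOD₅ removed.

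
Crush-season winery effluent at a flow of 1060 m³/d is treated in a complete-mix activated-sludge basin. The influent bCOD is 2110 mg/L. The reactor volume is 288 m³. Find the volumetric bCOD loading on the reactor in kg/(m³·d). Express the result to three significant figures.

Applied bCOD load per unit volume = Q·S₀/V = (1060 × 2110/1000)/288.0 = 7.766 kg bCOD·m⁻³·d⁻¹.

L_v ≈ 7.77 kg bCOD/(m³·d)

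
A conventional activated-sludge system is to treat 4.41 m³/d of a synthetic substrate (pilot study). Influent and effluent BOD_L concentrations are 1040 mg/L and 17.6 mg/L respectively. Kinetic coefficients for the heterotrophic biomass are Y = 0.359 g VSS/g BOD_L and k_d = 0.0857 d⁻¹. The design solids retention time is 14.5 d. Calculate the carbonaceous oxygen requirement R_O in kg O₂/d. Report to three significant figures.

The observed yield is Y_obs = Y/(1 + k_d·θ_c) = 0.359 / (1 + 0.0857 × 14.5) = 0.359 / 2.243 = 0.1601 g VSS per g BOD_L removed.
Substrate removed = Q·(S₀ − S) = 4.41 m³/d × (1040 − 17.6) g/m³ = 4.51×10^3 g/d = 4.509 kg/d.
Biomass synthesised: P_X = Y_obs × 4.509 = 0.7218 kg VSS/d.
Carbonaceous O₂ demand = substrate oxidised − cell-mass equivalent = 4.509 − 1.42 × 0.7218 = 3.484 kg O₂/d.

R_O ≈ 3.48 kg O₂/d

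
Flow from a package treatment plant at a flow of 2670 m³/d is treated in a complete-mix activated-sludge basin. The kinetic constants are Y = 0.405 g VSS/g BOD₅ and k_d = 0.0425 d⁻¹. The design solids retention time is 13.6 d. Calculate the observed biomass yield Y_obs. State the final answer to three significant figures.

Correct the yield for decay: Y_obs = Y/(1 + k_d θ_c) = 0.405 / (1 + 0.0425 × 13.6) = 0.405 / 1.578 = 0.2567.

Y_obs ≈ 0.257 g VSS/g BOD₅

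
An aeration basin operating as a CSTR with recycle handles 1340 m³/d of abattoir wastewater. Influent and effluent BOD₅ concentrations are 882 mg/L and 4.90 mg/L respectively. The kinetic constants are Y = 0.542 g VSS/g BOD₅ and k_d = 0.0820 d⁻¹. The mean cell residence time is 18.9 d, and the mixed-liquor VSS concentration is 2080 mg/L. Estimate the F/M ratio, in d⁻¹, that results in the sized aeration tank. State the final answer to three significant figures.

From the SRT design equation V = Y Q (S₀−S) θ_c / [X (1 + k_d θ_c)] = 0.542 × 1340 × (882 − 4.90) × 18.9 / [2080 × (1 + 0.0820 × 18.9)] = 1.2×10^7 / 5304 = 2270 m³.
Food-to-microorganism ratio F/M = Q S₀ / (V X) = 1340 × 882 / (2270 × 2080) = 0.2503 d⁻¹.

F/M ≈ 0.250 d⁻¹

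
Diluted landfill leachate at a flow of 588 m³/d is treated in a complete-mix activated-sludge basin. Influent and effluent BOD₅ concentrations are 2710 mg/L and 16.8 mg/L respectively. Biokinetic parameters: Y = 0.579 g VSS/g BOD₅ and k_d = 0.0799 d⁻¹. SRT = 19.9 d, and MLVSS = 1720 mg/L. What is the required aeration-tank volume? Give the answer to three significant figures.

Rearranging the biomass balance for a CMAS with decay, V = Y·Q·ΔS·θ_c / [X·(1+k_d θ_c)] = 0.579 × 588 × (2710 − 16.8) × 19.9 / [1720 × (1 + 0.0799 × 19.9)] = 1.82×10^7 / 4455 = 4096 m³.

V ≈ 4100 m³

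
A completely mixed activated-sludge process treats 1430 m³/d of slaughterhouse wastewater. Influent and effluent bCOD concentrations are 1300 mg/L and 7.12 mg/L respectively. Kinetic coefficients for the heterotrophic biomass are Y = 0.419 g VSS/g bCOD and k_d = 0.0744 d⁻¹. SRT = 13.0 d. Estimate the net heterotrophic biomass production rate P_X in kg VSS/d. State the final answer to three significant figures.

P_X ≈ 394 kg VSS/d

Correct the yield for decay: Y_obs = Y/(1 + k_d θ_c) = 0.419 / (1 + 0.0744 × 13.0) = 0.419 / 1.967 = 0.2130.
Mass of bCOD removed per day: Q(S₀ − S) = 1430 × 1293 g/m³ = 1849 kg/d.
Net biomass production P_X = Y_obs × Q·(S₀ − S) = 0.2130 × 1849 = 393.8 kg VSS/d.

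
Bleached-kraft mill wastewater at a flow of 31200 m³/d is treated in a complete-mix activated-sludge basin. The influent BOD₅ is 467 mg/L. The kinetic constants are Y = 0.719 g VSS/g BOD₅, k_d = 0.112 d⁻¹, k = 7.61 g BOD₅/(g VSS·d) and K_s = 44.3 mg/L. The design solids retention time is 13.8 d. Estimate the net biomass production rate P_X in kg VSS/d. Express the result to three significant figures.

From the Monod/SRT balance for a CMAS, S = K_s·(1+k_d θ_c)/[θ_c·(Y k − k_d) − 1] = 44.3 × (1 + 0.112 × 13.8) / [13.8 × (0.719 × 7.61 − 0.112) − 1] = 112.8 / 72.96 = 1.546 mg/L.
The observed yield is Y_obs = Y/(1 + k_d·θ_c) = 0.719 / (1 + 0.112 × 13.8) = 0.719 / 2.546 = 0.2824 g VSS per g BOD₅ removed.
Mass of BOD₅ removed per day: Q(S₀ − S) = 31200 × 465.4 g/m³ = 14522 kg/d.
Biomass produced: P_X = Y_obs·Q·ΔS = 0.2824 × 14522 ≈ 4102 kg VSS/d.

P_X ≈ 4100 kg VSS/d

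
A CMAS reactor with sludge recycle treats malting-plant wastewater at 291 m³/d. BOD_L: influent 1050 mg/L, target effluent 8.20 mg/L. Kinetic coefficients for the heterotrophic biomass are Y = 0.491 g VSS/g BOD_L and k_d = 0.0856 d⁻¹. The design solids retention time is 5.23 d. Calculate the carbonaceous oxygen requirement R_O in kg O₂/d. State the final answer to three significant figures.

R_O ≈ 157 kg O₂/d

The observed yield is Y_obs = Y/(1 + k_d·θ_c) = 0.491 / (1 + 0.0856 × 5.23) = 0.491 / 1.448 = 0.3392 g VSS per g BOD_L removed.
ΔS = 1050 − 8.20 = 1042 mg/L, so the substrate removal rate is 291 × 1042/1000 = 303.2 kg BOD_L/d.
Biomass synthesised: P_X = Y_obs × 303.2 = 102.8 kg VSS/d.
R_O = Q·ΔS − 1.42 P_X = 303.2 − 146.0 = 157.2 kg O₂/d.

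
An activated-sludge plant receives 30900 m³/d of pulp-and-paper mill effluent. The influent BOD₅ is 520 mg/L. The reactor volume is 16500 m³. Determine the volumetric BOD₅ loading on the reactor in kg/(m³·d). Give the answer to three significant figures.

L_v ≈ 0.974 kg BOD₅/(m³·d)

L_v = Q S₀ / V = 30900 × 520 × 10⁻³ / 16500 = 0.9738 kg/(m³·d).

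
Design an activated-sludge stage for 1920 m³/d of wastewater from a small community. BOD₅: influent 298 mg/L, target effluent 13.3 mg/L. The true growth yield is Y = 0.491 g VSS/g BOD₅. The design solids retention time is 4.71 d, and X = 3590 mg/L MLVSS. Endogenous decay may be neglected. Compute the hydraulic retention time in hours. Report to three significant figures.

τ ≈ 4.40 h

Biomass mass balance (decay neglected): V·X = Y·Q·(S₀ − S)·θ_c, so V = 0.491 × 1920 × (298 − 13.3) × 4.71 / 3590 = 352.1 m³.
τ = V/Q = 352.1/1920 = 0.1834 d, or 4.402 h.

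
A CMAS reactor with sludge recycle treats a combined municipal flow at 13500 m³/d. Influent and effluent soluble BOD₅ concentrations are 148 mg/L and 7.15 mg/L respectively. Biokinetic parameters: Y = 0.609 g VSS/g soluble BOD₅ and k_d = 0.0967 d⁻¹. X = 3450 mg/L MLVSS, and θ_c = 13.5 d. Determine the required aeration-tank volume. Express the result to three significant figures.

From the SRT design equation V = Y Q (S₀−S) θ_c / [X (1 + k_d θ_c)] = 0.609 × 13500 × (148 − 7.15) × 13.5 / [3450 × (1 + 0.0967 × 13.5)] = 1.56×10^7 / 7954 = 1965 m³.

V ≈ 1970 m³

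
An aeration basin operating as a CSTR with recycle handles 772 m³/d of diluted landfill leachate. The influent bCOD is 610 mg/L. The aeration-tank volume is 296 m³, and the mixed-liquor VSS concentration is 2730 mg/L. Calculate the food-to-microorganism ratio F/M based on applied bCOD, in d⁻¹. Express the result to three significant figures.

F/M ≈ 0.583 d⁻¹

Food-to-microorganism ratio F/M = Q S₀ / (V X) = 772 × 610 / (296.0 × 2730) = 0.5828 d⁻¹.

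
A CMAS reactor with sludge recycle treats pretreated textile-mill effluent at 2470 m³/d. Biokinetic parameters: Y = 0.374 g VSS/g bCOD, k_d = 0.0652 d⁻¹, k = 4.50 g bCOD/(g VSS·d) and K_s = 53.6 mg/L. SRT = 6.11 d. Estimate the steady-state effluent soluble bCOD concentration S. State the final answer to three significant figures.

For a completely mixed reactor with recycle the Lawrence–McCarty relation gives S = K_s·(1 + k_d·θ_c) / [θ_c·(Y·k − k_d) − 1] = 53.6 × (1 + 0.0652 × 6.11) / [6.11 × (0.374 × 4.50 − 0.0652) − 1] = 74.95 / 8.885 = 8.436 mg/L.

S ≈ 8.44 mg/L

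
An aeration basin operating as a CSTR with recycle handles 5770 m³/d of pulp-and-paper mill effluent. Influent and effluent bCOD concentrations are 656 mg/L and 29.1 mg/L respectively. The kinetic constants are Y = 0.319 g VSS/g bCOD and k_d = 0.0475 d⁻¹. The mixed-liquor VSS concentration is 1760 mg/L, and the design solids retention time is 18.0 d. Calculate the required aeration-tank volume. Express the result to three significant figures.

V ≈ 6360 m³

Steady-state biomass mass balance: V·X·(1 + k_d·θ_c) = Y·Q·(S₀ − S)·θ_c, so V = 0.319 × 5770 × (656 − 29.1) × 18.0 / [1760 × (1 + 0.0475 × 18.0)] = 2.08×10^7 / 3265 = 6362 m³.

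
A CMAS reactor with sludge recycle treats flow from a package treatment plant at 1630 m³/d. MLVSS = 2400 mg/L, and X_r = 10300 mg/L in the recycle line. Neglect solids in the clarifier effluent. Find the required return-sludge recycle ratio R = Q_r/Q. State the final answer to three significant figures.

R ≈ 0.304

Solids balance on the clarifier gives (1+R)X = R·X_r, so R = X/(X_r − X) = 2400 / (10300 − 2400) = 0.3038.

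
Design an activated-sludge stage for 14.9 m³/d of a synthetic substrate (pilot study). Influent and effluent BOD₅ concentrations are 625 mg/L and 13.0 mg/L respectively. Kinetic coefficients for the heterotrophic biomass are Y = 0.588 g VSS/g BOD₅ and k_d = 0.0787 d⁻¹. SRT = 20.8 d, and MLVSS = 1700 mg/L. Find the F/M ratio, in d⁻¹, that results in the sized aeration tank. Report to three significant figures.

Rearranging the biomass balance for a CMAS with decay, V = Y·Q·ΔS·θ_c / [X·(1+k_d θ_c)] = 0.588 × 14.9 × (625 − 13.0) × 20.8 / [1700 × (1 + 0.0787 × 20.8)] = 1.12×10^5 / 4483 = 24.88 m³.
F/M = applied load / biomass = Q·S₀/(V·X) = 14.9 × 625 / (24.88 × 1700) = 0.2202 d⁻¹.

F/M ≈ 0.220 d⁻¹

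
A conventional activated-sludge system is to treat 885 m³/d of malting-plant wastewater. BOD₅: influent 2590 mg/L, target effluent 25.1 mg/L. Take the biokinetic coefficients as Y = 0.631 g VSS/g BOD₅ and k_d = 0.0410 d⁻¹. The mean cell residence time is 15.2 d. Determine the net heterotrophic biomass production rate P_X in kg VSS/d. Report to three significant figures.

P_X ≈ 882 kg VSS/d

Correct the yield for decay: Y_obs = Y/(1 + k_d θ_c) = 0.631 / (1 + 0.0410 × 15.2) = 0.631 / 1.623 = 0.3887.
ΔS = 2590 − 25.1 = 2565 mg/L, so the substrate removal rate is 885 × 2565/1000 = 2270 kg BOD₅/d.
P_X = Y_obs · Q(S₀ − S) = 0.3887 × 2270 = 882.4 kg VSS/d.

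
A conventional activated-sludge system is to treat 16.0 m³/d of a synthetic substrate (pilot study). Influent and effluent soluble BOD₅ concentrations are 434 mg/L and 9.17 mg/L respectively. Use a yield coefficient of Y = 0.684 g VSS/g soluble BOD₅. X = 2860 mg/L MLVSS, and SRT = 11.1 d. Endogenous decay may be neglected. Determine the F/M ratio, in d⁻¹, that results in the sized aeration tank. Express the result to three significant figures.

F/M ≈ 0.135 d⁻¹

V·X = Y·Q·ΔS·θ_c gives V = 0.684 × 16.0 × (434 − 9.17) × 11.1 / 2860 = 18.04 m³.
F/M = applied load / biomass = Q·S₀/(V·X) = 16.0 × 434 / (18.04 × 2860) = 0.1346 d⁻¹.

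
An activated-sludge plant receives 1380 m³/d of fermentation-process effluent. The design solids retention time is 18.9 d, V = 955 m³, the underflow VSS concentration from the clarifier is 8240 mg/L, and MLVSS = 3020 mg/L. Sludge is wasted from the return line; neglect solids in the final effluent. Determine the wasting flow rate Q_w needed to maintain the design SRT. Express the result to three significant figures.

Q_w ≈ 18.5 m³/d

Q_w = (V·X)/(θ_c X_r) = 955.0 × 3020 / (18.9 × 8240) = 18.52 m³/d.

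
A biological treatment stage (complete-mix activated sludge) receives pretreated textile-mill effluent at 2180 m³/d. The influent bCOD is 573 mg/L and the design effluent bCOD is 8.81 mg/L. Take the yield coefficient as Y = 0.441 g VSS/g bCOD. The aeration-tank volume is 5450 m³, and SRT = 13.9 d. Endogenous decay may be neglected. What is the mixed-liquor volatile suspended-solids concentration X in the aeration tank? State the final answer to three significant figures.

From V·X = Y·Q·(S₀ − S)·θ_c (decay neglected): X = 0.441 × 2180 × (573 − 8.81) × 13.9 / 5450 = 1383 mg/L.

X ≈ 1380 mg/L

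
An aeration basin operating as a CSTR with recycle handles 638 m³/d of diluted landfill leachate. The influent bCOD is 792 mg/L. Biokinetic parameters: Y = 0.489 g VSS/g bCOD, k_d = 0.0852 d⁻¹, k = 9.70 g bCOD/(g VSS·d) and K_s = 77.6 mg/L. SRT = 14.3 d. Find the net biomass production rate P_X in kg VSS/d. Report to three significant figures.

P_X ≈ 111 kg VSS/d

Effluent substrate depends only on kinetics and SRT: S = K_s(1 + k_d θ_c) / [θ_c(Yk − k_d) − 1] = 77.6 × (1 + 0.0852 × 14.3) / [14.3 × (0.489 × 9.70 − 0.0852) − 1] = 172.1 / 65.61 = 2.624 mg/L.
Y_obs = Y / (1 + k_d θ_c) = 0.489 / (1 + 0.0852 × 14.3) = 0.489 / 2.218 = 0.2204.
Substrate removed = Q·(S₀ − S) = 638 m³/d × (792 − 2.62) g/m³ = 5.04×10^5 g/d = 503.6 kg/d.
P_X = Y_obs · Q(S₀ − S) = 0.2204 × 503.6 = 111.0 kg VSS/d.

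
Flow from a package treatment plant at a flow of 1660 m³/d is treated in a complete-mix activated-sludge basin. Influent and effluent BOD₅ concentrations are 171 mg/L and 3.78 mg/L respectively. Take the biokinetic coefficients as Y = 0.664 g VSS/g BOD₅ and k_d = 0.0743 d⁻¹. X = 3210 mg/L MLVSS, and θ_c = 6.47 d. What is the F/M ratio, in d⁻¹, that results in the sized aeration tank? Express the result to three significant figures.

Rearranging the biomass balance for a CMAS with decay, V = Y·Q·ΔS·θ_c / [X·(1+k_d θ_c)] = 0.664 × 1660 × (171 − 3.78) × 6.47 / [3210 × (1 + 0.0743 × 6.47)] = 1.19×10^6 / 4753 = 250.9 m³.
F/M = Q·S₀ / (V·X) = 1660 × 171 / (250.9 × 3210) = 0.3525 g BOD₅·(g VSS·d)⁻¹.

F/M ≈ 0.352 d⁻¹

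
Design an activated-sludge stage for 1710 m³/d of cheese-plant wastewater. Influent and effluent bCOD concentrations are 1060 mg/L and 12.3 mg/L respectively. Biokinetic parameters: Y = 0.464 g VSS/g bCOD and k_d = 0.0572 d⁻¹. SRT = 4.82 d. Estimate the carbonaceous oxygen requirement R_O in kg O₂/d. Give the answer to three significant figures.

Y_obs = Y / (1 + k_d θ_c) = 0.464 / (1 + 0.0572 × 4.82) = 0.464 / 1.276 = 0.3637.
Mass of bCOD removed per day: Q(S₀ − S) = 1710 × 1048 g/m³ = 1792 kg/d.
Net sludge production P_X = 0.3637 × 1792 = 651.6 kg VSS/d.
R_O = Q·ΔS − 1.42 P_X = 1792 − 925.3 = 866.3 kg O₂/d.

R_O ≈ 866 kg O₂/d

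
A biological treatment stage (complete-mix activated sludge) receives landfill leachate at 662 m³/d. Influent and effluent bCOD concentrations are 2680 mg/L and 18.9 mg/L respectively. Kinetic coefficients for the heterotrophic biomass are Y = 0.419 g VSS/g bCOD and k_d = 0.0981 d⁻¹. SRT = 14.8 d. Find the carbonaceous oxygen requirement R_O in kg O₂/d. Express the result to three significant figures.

Observed yield with endogenous decay: Y_obs = Y / (1 + k_d·θ_c) = 0.419 / (1 + 0.0981 × 14.8) = 0.419 / 2.452 = 0.1709 g VSS/g bCOD.
ΔS = 2680 − 18.9 = 2661 mg/L, so the substrate removal rate is 662 × 2661/1000 = 1762 kg bCOD/d.
P_X = Y_obs·Q·(S₀ − S) = 0.1709 × 1762 = 301.0 kg VSS/d.
Carbonaceous O₂ demand = substrate oxidised − cell-mass equivalent = 1762 − 1.42 × 301.0 = 1334 kg O₂/d.

R_O ≈ 1330 kg O₂/d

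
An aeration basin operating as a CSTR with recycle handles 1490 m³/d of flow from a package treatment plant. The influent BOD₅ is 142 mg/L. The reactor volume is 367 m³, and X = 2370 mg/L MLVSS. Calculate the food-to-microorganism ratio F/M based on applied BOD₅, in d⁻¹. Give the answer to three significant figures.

F/M ≈ 0.243 d⁻¹

F/M = Q·S₀ / (V·X) = 1490 × 142 / (367.0 × 2370) = 0.2433 g BOD₅·(g VSS·d)⁻¹.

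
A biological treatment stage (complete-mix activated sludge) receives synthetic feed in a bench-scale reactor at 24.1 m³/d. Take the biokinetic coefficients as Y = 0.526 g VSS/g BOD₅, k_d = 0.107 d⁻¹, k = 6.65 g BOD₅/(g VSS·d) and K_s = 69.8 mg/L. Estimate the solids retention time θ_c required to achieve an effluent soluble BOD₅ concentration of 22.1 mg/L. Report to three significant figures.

At the target effluent, Y k S/(K_s+S) = 0.526×6.65×22.1/91.90 = 0.8412 d⁻¹.
1/θ_c = 0.8412 − 0.107 = 0.7342 d⁻¹, so θ_c = 1.362 d.

θ_c ≈ 1.36 d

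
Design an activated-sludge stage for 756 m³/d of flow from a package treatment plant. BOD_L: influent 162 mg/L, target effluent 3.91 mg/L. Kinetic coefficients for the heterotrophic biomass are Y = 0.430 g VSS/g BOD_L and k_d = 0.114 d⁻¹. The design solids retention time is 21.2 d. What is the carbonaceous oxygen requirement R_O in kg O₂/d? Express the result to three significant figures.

The observed yield is Y_obs = Y/(1 + k_d·θ_c) = 0.430 / (1 + 0.114 × 21.2) = 0.430 / 3.417 = 0.1258 g VSS per g BOD_L removed.
Q·(S₀ − S) = 756 × (162 − 3.91) × 10⁻³ = 119.5 kg/d removed.
P_X = Y_obs·Q·(S₀ − S) = 0.1258 × 119.5 = 15.04 kg VSS/d.
R_O = Q·ΔS − 1.42 P_X = 119.5 − 21.36 = 98.16 kg O₂/d.

R_O ≈ 98.2 kg O₂/d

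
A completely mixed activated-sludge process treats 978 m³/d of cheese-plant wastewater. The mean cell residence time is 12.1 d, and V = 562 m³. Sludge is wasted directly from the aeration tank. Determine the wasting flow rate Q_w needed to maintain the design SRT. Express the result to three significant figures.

Q_w ≈ 46.4 m³/d

For wasting at MLVSS concentration, Q_w = V/θ_c = 562.0/12.1 = 46.45 m³/d.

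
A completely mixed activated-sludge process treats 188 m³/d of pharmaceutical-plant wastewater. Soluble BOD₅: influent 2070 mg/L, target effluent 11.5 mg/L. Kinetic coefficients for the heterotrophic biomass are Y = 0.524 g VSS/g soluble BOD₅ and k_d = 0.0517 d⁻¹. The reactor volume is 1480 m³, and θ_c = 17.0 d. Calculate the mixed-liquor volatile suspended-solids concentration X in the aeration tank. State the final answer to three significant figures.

X ≈ 1240 mg/L

Solving the biomass balance for X: X = Y Q (S₀−S) θ_c / [V (1+k_d θ_c)] = 0.524 × 188 × (2070 − 11.5) × 17.0 / [1480 × (1 + 0.0517 × 17.0)] = 1240 mg/L.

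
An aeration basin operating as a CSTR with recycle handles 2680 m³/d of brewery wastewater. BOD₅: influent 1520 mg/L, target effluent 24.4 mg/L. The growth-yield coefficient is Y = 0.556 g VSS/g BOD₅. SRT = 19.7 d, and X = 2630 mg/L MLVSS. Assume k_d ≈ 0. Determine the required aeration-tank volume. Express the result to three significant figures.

Biomass mass balance (decay neglected): V·X = Y·Q·(S₀ − S)·θ_c, so V = 0.556 × 2680 × (1520 − 24.4) × 19.7 / 2630 = 16693 m³.

V ≈ 16700 m³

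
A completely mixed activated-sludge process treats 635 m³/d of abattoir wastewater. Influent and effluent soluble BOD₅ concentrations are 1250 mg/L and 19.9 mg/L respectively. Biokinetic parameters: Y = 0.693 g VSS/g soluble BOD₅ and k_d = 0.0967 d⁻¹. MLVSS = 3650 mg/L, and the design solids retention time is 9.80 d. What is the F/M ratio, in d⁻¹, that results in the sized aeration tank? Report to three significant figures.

F/M ≈ 0.291 d⁻¹

From the SRT design equation V = Y Q (S₀−S) θ_c / [X (1 + k_d θ_c)] = 0.693 × 635 × (1250 − 19.9) × 9.80 / [3650 × (1 + 0.0967 × 9.80)] = 5.3×10^6 / 7109 = 746.2 m³.
F/M = Q·S₀ / (V·X) = 635 × 1250 / (746.2 × 3650) = 0.2914 g soluble BOD₅·(g VSS·d)⁻¹.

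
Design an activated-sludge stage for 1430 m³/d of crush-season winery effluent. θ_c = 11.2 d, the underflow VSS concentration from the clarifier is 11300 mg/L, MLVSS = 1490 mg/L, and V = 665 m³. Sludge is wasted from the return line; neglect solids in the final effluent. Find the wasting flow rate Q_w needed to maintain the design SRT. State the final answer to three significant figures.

Q_w ≈ 7.83 m³/d

θ_c = V·X/(Q_w·X_r) when wasting from the recycle, so Q_w = V·X/(θ_c·X_r) = 665.0 × 1490 / (11.2 × 11300) = 7.829 m³/d.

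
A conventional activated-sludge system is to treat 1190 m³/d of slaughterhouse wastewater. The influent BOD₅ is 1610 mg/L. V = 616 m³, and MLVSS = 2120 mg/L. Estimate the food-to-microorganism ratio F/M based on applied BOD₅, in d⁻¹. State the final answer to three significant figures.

F/M ≈ 1.47 d⁻¹

F/M = applied load / biomass = Q·S₀/(V·X) = 1190 × 1610 / (616.0 × 2120) = 1.467 d⁻¹.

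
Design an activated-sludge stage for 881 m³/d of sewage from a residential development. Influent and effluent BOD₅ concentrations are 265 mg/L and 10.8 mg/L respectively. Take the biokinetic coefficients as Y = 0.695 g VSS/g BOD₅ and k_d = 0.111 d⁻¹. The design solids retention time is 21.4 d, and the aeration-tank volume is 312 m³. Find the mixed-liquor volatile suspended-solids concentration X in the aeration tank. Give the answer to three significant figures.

From V·X·(1 + k_d·θ_c) = Y·Q·(S₀ − S)·θ_c: X = 0.695 × 881 × (265 − 10.8) × 21.4 / [312 × (1 + 0.111 × 21.4)] = 3163 mg/L.

X ≈ 3160 mg/L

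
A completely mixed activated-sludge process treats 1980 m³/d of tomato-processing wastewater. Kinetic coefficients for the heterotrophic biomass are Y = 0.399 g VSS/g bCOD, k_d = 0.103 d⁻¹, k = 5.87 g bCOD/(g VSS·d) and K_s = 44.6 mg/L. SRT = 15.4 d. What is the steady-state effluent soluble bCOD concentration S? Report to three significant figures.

Effluent substrate depends only on kinetics and SRT: S = K_s(1 + k_d θ_c) / [θ_c(Yk − k_d) − 1] = 44.6 × (1 + 0.103 × 15.4) / [15.4 × (0.399 × 5.87 − 0.103) − 1] = 115.3 / 33.48 = 3.445 mg/L.

S ≈ 3.44 mg/L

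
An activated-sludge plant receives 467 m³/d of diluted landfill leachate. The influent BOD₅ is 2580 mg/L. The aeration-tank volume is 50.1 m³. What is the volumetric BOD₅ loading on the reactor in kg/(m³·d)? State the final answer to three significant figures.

Applied BOD₅ load per unit volume = Q·S₀/V = (467 × 2580/1000)/50.10 = 24.05 kg BOD₅·m⁻³·d⁻¹.

L_v ≈ 24.0 kg BOD₅/(m³·d)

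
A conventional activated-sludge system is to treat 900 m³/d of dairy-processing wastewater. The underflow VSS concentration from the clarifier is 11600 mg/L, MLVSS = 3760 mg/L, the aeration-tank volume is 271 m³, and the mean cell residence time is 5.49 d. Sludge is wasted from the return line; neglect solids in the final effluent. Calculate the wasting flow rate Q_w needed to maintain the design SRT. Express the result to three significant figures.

Q_w ≈ 16.0 m³/d

Q_w = (V·X)/(θ_c X_r) = 271.0 × 3760 / (5.49 × 11600) = 16.00 m³/d.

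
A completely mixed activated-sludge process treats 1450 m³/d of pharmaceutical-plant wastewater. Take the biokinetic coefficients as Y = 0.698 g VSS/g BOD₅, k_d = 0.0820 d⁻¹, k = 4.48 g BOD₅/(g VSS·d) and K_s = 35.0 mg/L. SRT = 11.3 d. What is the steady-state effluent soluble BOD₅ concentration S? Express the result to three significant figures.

S ≈ 2.02 mg/L

For a completely mixed reactor with recycle the Lawrence–McCarty relation gives S = K_s·(1 + k_d·θ_c) / [θ_c·(Y·k − k_d) − 1] = 35.0 × (1 + 0.0820 × 11.3) / [11.3 × (0.698 × 4.48 − 0.0820) − 1] = 67.43 / 33.41 = 2.018 mg/L.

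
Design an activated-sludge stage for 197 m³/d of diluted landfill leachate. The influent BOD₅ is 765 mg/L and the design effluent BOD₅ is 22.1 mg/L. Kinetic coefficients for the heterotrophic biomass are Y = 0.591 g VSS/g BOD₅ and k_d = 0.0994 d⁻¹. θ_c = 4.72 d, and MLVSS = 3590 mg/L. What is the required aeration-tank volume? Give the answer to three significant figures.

From the SRT design equation V = Y Q (S₀−S) θ_c / [X (1 + k_d θ_c)] = 0.591 × 197 × (765 − 22.1) × 4.72 / [3590 × (1 + 0.0994 × 4.72)] = 4.08×10^5 / 5274 = 77.40 m³.

V ≈ 77.4 m³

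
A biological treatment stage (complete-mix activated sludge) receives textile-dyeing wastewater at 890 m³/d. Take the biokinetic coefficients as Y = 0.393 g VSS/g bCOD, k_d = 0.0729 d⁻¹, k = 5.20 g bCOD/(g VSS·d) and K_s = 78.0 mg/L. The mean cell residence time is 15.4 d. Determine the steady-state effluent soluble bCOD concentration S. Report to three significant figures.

Effluent substrate depends only on kinetics and SRT: S = K_s(1 + k_d θ_c) / [θ_c(Yk − k_d) − 1] = 78.0 × (1 + 0.0729 × 15.4) / [15.4 × (0.393 × 5.20 − 0.0729) − 1] = 165.6 / 29.35 = 5.641 mg/L.

S ≈ 5.64 mg/L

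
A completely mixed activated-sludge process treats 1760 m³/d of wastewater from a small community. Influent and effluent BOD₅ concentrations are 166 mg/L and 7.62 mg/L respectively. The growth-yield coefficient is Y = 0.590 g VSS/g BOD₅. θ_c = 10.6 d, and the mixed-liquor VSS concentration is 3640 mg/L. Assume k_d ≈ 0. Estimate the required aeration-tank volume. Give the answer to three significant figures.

V ≈ 479 m³

With k_d = 0 the design equation reduces to V = Y Q (S₀−S) θ_c / X = 0.590 × 1760 × (166 − 7.62) × 10.6 / 3640 = 478.9 m³.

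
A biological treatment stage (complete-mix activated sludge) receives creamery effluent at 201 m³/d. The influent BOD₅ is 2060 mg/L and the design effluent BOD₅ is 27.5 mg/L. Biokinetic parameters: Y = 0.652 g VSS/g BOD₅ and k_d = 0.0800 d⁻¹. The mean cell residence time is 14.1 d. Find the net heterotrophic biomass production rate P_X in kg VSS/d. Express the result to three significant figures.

P_X ≈ 125 kg VSS/d

Correct the yield for decay: Y_obs = Y/(1 + k_d θ_c) = 0.652 / (1 + 0.0800 × 14.1) = 0.652 / 2.128 = 0.3064.
Mass of BOD₅ removed per day: Q(S₀ − S) = 201 × 2032 g/m³ = 408.5 kg/d.
So the net sludge growth is P_X = 0.3064 × 408.5 = 125.2 kg VSS/d.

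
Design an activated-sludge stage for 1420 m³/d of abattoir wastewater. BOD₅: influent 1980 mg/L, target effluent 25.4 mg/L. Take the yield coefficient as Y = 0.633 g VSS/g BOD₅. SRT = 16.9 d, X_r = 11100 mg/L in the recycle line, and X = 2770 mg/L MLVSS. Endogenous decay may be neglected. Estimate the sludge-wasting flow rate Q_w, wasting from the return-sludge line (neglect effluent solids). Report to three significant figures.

V·X = Y·Q·ΔS·θ_c gives V = 0.633 × 1420 × (1980 − 25.4) × 16.9 / 2770 = 10719 m³.
Wasting from the return line (neglecting effluent solids): Q_w = V·X / (θ_c·X_r) = 10719 × 2770 / (16.9 × 11100) = 158.3 m³/d.

Q_w ≈ 158 m³/d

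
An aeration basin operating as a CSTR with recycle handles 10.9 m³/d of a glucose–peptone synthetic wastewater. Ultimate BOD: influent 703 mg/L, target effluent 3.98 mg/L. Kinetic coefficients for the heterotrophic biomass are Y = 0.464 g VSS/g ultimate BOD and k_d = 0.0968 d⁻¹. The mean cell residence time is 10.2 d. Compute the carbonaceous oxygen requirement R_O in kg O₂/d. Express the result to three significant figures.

Observed yield with endogenous decay: Y_obs = Y / (1 + k_d·θ_c) = 0.464 / (1 + 0.0968 × 10.2) = 0.464 / 1.987 = 0.2335 g VSS/g ultimate BOD.
Q·(S₀ − S) = 10.9 × (703 − 3.98) × 10⁻³ = 7.619 kg/d removed.
Biomass synthesised: P_X = Y_obs × 7.619 = 1.779 kg VSS/d.
Carbonaceous O₂ demand = substrate oxidised − cell-mass equivalent = 7.619 − 1.42 × 1.779 = 5.093 kg O₂/d.

R_O ≈ 5.09 kg O₂/d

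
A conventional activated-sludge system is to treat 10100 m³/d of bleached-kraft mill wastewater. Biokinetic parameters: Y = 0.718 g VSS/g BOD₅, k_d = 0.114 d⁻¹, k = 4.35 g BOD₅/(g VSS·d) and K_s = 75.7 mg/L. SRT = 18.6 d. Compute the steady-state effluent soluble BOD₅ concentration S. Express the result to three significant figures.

S ≈ 4.30 mg/L

Effluent substrate depends only on kinetics and SRT: S = K_s(1 + k_d θ_c) / [θ_c(Yk − k_d) − 1] = 75.7 × (1 + 0.114 × 18.6) / [18.6 × (0.718 × 4.35 − 0.114) − 1] = 236.2 / 54.97 = 4.297 mg/L.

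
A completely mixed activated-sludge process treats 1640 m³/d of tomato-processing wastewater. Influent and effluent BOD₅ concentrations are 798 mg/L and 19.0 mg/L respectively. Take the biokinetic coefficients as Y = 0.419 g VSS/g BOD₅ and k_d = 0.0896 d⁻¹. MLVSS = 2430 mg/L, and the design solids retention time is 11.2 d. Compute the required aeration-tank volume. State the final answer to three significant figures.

V ≈ 1230 m³

Rearranging the biomass balance for a CMAS with decay, V = Y·Q·ΔS·θ_c / [X·(1+k_d θ_c)] = 0.419 × 1640 × (798 − 19.0) × 11.2 / [2430 × (1 + 0.0896 × 11.2)] = 6×10^6 / 4869 = 1231 m³.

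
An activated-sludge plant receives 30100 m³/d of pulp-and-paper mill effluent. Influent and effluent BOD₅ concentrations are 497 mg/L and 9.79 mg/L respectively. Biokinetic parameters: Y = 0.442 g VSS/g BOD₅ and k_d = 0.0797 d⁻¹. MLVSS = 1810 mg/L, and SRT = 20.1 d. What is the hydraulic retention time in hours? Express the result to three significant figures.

τ ≈ 22.1 h

Rearranging the biomass balance for a CMAS with decay, V = Y·Q·ΔS·θ_c / [X·(1+k_d θ_c)] = 0.442 × 30100 × (497 − 9.79) × 20.1 / [1810 × (1 + 0.0797 × 20.1)] = 1.3×10^8 / 4710 = 27664 m³.
HRT = V/Q = 27664 m³ / 30100 m³·d⁻¹ = 0.9191 d × 24 = 22.06 h.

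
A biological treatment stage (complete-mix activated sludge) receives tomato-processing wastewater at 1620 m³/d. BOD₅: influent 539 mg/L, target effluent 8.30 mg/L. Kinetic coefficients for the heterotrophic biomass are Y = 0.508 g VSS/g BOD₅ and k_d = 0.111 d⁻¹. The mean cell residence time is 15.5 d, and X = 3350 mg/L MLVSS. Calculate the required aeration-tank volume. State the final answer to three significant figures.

V ≈ 743 m³

From the SRT design equation V = Y Q (S₀−S) θ_c / [X (1 + k_d θ_c)] = 0.508 × 1620 × (539 − 8.30) × 15.5 / [3350 × (1 + 0.111 × 15.5)] = 6.77×10^6 / 9114 = 742.8 m³.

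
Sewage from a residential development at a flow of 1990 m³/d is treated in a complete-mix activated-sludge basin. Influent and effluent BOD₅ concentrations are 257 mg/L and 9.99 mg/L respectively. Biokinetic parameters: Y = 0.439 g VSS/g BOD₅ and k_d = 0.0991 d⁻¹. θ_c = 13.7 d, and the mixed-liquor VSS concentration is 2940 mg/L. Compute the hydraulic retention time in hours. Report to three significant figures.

τ ≈ 5.14 h

From the SRT design equation V = Y Q (S₀−S) θ_c / [X (1 + k_d θ_c)] = 0.439 × 1990 × (257 − 9.99) × 13.7 / [2940 × (1 + 0.0991 × 13.7)] = 2.96×10^6 / 6932 = 426.5 m³.
τ = V/Q = 426.5/1990 = 0.2143 d, or 5.144 h.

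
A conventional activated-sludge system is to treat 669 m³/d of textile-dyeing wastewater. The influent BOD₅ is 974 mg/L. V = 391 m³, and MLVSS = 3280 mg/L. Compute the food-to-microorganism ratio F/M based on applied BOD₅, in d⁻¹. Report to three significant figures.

F/M ≈ 0.508 d⁻¹

F/M = applied load / biomass = Q·S₀/(V·X) = 669 × 974 / (391.0 × 3280) = 0.5081 d⁻¹.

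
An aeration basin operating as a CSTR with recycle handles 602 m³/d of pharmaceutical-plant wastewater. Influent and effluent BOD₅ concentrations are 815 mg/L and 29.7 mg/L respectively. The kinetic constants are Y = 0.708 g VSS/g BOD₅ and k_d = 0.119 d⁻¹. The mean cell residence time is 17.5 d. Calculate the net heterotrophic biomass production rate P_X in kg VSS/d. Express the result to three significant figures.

P_X ≈ 109 kg VSS/d

The observed yield is Y_obs = Y/(1 + k_d·θ_c) = 0.708 / (1 + 0.119 × 17.5) = 0.708 / 3.083 = 0.2297 g VSS per g BOD₅ removed.
ΔS = 815 − 29.7 = 785.3 mg/L, so the substrate removal rate is 602 × 785.3/1000 = 472.8 kg BOD₅/d.
Biomass produced: P_X = Y_obs·Q·ΔS = 0.2297 × 472.8 ≈ 108.6 kg VSS/d.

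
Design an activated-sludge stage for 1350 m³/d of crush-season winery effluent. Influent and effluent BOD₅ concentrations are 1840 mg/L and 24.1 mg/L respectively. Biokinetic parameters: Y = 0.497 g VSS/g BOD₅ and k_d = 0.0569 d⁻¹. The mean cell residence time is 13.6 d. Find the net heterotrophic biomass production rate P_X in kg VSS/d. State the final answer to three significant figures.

P_X ≈ 687 kg VSS/d

Correct the yield for decay: Y_obs = Y/(1 + k_d θ_c) = 0.497 / (1 + 0.0569 × 13.6) = 0.497 / 1.774 = 0.2802.
Q·(S₀ − S) = 1350 × (1840 − 24.1) × 10⁻³ = 2451 kg/d removed.
So the net sludge growth is P_X = 0.2802 × 2451 = 686.9 kg VSS/d.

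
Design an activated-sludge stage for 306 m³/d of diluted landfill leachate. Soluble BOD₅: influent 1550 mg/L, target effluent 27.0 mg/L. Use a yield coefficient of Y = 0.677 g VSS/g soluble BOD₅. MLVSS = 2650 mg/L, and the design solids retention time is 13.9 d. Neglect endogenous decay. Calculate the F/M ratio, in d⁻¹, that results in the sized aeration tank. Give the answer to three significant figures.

Biomass mass balance (decay neglected): V·X = Y·Q·(S₀ − S)·θ_c, so V = 0.677 × 306 × (1550 − 27.0) × 13.9 / 2650 = 1655 m³.
F/M = applied load / biomass = Q·S₀/(V·X) = 306 × 1550 / (1655 × 2650) = 0.1082 d⁻¹.

F/M ≈ 0.108 d⁻¹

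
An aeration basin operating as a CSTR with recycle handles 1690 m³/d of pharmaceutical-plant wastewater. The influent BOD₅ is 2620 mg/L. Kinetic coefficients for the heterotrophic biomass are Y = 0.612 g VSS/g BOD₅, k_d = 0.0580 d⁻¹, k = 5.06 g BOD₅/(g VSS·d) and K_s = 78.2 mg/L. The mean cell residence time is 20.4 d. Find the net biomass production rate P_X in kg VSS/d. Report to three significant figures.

P_X ≈ 1240 kg VSS/d

Effluent substrate depends only on kinetics and SRT: S = K_s(1 + k_d θ_c) / [θ_c(Yk − k_d) − 1] = 78.2 × (1 + 0.0580 × 20.4) / [20.4 × (0.612 × 5.06 − 0.0580) − 1] = 170.7 / 60.99 = 2.799 mg/L.
The observed yield is Y_obs = Y/(1 + k_d·θ_c) = 0.612 / (1 + 0.0580 × 20.4) = 0.612 / 2.183 = 0.2803 g VSS per g BOD₅ removed.
ΔS = 2620 − 2.80 = 2617 mg/L, so the substrate removal rate is 1690 × 2617/1000 = 4423 kg BOD₅/d.
Biomass produced: P_X = Y_obs·Q·ΔS = 0.2803 × 4423 ≈ 1240 kg VSS/d.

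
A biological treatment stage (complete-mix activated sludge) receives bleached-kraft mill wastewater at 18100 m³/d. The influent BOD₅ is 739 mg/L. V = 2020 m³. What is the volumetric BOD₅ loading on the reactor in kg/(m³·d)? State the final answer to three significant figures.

L_v ≈ 6.62 kg BOD₅/(m³·d)

Volumetric loading L_v = Q·S₀ / V = 18100 × 739 g/m³ / 2020 m³ = 6622 g/(m³·d) = 6.622 kg BOD₅/(m³·d).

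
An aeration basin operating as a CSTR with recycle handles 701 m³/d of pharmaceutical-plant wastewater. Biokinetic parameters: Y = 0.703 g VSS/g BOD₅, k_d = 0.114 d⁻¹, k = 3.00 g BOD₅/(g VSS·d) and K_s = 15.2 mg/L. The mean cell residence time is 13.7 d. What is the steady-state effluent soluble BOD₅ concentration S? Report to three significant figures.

For a completely mixed reactor with recycle the Lawrence–McCarty relation gives S = K_s·(1 + k_d·θ_c) / [θ_c·(Y·k − k_d) − 1] = 15.2 × (1 + 0.114 × 13.7) / [13.7 × (0.703 × 3.00 − 0.114) − 1] = 38.94 / 26.33 = 1.479 mg/L.

S ≈ 1.48 mg/L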